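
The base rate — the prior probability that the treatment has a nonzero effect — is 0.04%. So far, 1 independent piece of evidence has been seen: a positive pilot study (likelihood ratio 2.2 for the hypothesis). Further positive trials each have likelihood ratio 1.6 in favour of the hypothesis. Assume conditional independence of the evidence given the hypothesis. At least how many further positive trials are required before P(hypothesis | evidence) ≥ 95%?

Prior odds = 0.0004/0.9996 = 1/2499.
Bayes factor of the evidence already in hand = 2.2.
Odds after that evidence = (1/2499) × 2.2 = 11/12495.
Target odds = 0.95/0.05 = 19.
Need 1.6ⁿ ≥ 19 ÷ (11/12495) = 237405/11.
1.6²¹ ≈19342.8 falls short of 237405/11 but 1.6²² ≈30948.5 reaches it, so n = 22.

22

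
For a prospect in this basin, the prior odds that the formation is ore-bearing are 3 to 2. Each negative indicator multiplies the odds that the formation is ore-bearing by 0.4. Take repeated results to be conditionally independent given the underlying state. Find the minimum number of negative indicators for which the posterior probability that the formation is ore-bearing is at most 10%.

Prior odds = 1.5.
Likelihood ratio per negative indicator = 0.4.
Target posterior odds = 0.1/0.9 = 1/9.
Need 1.5 × 0.4ⁿ ≤ 1/9, i.e. 0.4ⁿ ≤ 2/27.
0.4² = 0.16 is still above 2/27 but 0.4³ = 0.064 is at or below it, so n = 3.

3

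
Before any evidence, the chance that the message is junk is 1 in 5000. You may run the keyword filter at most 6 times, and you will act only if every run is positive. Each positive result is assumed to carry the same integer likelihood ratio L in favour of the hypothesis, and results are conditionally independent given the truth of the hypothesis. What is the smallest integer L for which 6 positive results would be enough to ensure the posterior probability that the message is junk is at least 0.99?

Prior odds = 0.0002/0.9998 = 1/4999.
Target odds = 0.99/0.01 = 99.
Need L⁶ ≥ 99 ÷ (1/4999) = 494901.
8⁶ = 262144 < 494901 ≤ 531441 = 9⁶, so L = 9.

9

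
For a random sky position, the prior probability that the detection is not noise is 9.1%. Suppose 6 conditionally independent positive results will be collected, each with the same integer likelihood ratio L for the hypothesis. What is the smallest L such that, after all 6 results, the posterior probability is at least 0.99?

4

Prior odds = 0.091/0.909 = 91/909.
Target odds = 0.99/0.01 = 99.
Need L⁶ ≥ 99 ÷ (91/909) = 89991/91.
3⁶ = 729 < 89991/91 ≤ 4096 = 4⁶, so L = 4.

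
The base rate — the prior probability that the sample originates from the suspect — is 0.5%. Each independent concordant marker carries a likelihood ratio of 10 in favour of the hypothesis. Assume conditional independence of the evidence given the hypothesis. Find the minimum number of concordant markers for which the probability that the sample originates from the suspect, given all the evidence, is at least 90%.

4

Prior odds = 0.005/0.995 = 1/199.
Likelihood ratio per concordant marker = 10.
Target odds: 0.9 ÷ 0.1 = 9.
Require 10ⁿ ≥ 9 ÷ (1/199) = 1791.
10³ = 1000 falls short of 1791 but 10⁴ = 10000 reaches it, so n = 4.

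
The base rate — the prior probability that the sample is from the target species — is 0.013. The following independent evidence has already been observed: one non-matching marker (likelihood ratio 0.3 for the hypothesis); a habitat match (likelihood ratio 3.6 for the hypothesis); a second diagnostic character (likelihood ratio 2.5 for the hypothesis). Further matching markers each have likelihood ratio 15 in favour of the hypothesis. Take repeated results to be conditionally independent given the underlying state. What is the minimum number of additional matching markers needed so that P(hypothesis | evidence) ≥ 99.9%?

Prior odds = 0.013/0.987 = 13/987.
Combined Bayes factor of the evidence already in hand = 0.3 × 3.6 × 2.5 = 2.7.
Odds after that evidence = (13/987) × 2.7 = 117/3290.
Target odds = 0.999/0.001 = 999.
Need 15ⁿ ≥ 999 ÷ (117/3290) = 365190/13.
15³ = 3375 falls short of 365190/13 but 15⁴ = 50625 reaches it, so n = 4.

4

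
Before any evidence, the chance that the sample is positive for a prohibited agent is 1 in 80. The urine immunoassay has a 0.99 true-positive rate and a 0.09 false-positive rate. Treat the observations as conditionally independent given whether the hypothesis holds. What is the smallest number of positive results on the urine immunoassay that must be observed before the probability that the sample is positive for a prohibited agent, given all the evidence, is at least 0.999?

Prior odds: 0.0125 ÷ 0.9875 = 1/79.
Likelihood ratio of a positive result = 0.99/0.09 = 11.
Target odds: 0.999 ÷ 0.001 = 999.
Require 11ⁿ ≥ 999 ÷ (1/79) = 78921.
11⁴ = 14641 falls short of 78921 but 11⁵ = 161051 reaches it, so n = 5.

5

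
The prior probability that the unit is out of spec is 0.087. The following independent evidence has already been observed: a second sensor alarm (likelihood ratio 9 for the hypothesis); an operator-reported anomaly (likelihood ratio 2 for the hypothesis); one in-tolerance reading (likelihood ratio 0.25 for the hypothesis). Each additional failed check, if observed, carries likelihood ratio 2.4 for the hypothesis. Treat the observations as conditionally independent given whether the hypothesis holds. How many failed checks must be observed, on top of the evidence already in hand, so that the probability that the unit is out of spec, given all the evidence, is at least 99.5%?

Prior odds = 0.087/0.913 = 87/913.
Combined Bayes factor of the evidence already in hand = 9 × 2 × 0.25 = 4.5.
Odds after that evidence = (87/913) × 4.5 = 783/1826.
Target odds = 0.995/0.005 = 199.
Need 2.4ⁿ ≥ 199 ÷ (783/1826) = 363374/783.
2.4⁷ = 35831808/78125 falls short of 363374/783 but 2.4⁸ = 429981696/390625 reaches it, so n = 8.

8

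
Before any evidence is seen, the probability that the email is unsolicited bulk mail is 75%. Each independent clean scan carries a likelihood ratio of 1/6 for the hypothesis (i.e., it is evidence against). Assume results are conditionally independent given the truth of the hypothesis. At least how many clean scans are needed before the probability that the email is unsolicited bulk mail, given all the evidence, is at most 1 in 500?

Prior odds = 0.75/0.25 = 3.
Likelihood ratio per clean scan = 1/6.
Target odds: 0.002 ÷ 0.998 = 1/499.
Require (1/6)ⁿ ≤ 1/499 ÷ 3 = 1/1497.
(1/6)⁴ = 1/1296 is still above 1/1497 but (1/6)⁵ = 1/7776 is at or below it, so n = 5.

5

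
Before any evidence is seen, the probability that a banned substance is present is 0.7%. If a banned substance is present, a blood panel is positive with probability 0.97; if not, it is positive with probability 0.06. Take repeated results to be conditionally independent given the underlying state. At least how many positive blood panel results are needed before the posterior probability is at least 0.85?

3

Prior odds: 0.007 ÷ 0.993 = 7/993.
Likelihood ratio of a positive = 0.97/0.06 = 97/6.
Target odds: 0.85 ÷ 0.15 = 17/3.
Need (7/993) × (97/6)ⁿ ≥ 17/3, i.e. (97/6)ⁿ ≥ 5627/7.
(97/6)² = 9409/36 falls short of 5627/7 but (97/6)³ = 912673/216 reaches it, so n = 3.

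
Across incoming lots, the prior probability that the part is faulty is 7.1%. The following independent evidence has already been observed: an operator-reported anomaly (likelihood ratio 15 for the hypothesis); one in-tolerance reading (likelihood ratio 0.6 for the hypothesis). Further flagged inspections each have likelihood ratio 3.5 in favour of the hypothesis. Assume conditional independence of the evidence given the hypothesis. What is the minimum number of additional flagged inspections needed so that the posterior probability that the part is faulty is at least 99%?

4

Prior odds = 0.071/0.929 = 71/929.
Combined Bayes factor of the evidence already in hand = 15 × 0.6 = 9.
Odds after that evidence = (71/929) × 9 = 639/929.
Target odds = 0.99/0.01 = 99.
Need 3.5ⁿ ≥ 99 ÷ (639/929) = 10219/71.
3.5³ = 42.875 falls short of 10219/71 but 3.5⁴ = 150.0625 reaches it, so n = 4.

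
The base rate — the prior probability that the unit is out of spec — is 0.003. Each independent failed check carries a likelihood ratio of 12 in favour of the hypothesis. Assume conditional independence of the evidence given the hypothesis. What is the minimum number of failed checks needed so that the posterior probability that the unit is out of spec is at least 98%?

Prior odds = 0.003/0.997 = 3/997.
Likelihood ratio per failed check = 12.
Target odds: 0.98 ÷ 0.02 = 49.
Require 12ⁿ ≥ 49 ÷ (3/997) = 48853/3.
12³ = 1728 falls short of 48853/3 but 12⁴ = 20736 reaches it, so n = 4.

4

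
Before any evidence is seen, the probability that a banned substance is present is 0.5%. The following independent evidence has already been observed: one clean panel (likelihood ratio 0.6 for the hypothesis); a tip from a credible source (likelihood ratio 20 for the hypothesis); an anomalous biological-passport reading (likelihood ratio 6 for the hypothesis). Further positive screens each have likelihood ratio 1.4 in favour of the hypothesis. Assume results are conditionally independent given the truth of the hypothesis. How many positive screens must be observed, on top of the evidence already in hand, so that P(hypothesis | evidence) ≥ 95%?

12

Prior odds = 0.005/0.995 = 1/199.
Combined Bayes factor of the evidence already in hand = 0.6 × 20 × 6 = 72.
Odds after that evidence = (1/199) × 72 = 72/199.
Target odds = 0.95/0.05 = 19.
Need 1.4ⁿ ≥ 19 ÷ (72/199) = 3781/72.
1.4¹¹ ≈40.4957 falls short of 3781/72 but 1.4¹² ≈56.6939 reaches it, so n = 12.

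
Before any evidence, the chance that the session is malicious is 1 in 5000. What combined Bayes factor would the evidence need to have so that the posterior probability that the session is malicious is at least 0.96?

Prior odds = 0.0002/0.9998 = 1/4999.
Target odds = 0.96/0.04 = 24.
Required Bayes factor = 24 ÷ (1/4999) = 119976.

119976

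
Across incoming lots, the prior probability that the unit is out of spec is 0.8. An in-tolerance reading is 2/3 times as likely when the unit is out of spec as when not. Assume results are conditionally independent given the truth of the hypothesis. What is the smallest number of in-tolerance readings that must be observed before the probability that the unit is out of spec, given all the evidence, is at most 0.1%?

21

Prior odds = 0.8/0.2 = 4.
Likelihood ratio per in-tolerance reading = 2/3.
Target odds: 0.001 ÷ 0.999 = 1/999.
Require (2/3)ⁿ ≤ 1/999 ÷ 4 = 1/3996.
(2/3)²⁰ ≈0.000300729 is still above 1/3996 but (2/3)²¹ ≈0.000200486 is at or below it, so n = 21.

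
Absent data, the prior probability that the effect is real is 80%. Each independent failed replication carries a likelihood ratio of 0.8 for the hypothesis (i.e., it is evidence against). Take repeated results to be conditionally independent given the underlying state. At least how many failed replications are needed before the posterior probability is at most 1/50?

Prior odds: 0.8 ÷ 0.2 = 4.
Likelihood ratio per failed replication = 0.8.
Target odds: 0.02 ÷ 0.98 = 1/49.
Require 0.8ⁿ ≤ 1/49 ÷ 4 = 1/196.
0.8²³ ≈0.00590296 is still above 1/196 but 0.8²⁴ ≈0.00472237 is at or below it, so n = 24.

24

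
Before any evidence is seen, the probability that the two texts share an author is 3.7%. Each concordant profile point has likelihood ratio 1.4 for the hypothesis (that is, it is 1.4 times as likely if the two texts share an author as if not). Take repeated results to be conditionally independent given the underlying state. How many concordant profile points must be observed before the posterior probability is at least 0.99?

24

Prior odds: 0.037 ÷ 0.963 = 37/963.
Likelihood ratio per concordant profile point = 1.4.
Target odds: 0.99 ÷ 0.01 = 99.
Require 1.4ⁿ ≥ 99 ÷ (37/963) = 95337/37.
1.4²³ ≈2295.86 falls short of 95337/37 but 1.4²⁴ ≈3214.2 reaches it, so n = 24.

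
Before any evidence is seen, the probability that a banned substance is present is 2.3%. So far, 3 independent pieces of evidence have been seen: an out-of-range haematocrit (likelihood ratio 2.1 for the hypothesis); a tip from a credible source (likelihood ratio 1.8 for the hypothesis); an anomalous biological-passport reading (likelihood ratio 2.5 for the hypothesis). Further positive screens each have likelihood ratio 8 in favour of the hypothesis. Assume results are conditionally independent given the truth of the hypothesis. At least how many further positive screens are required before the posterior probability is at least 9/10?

2

Prior odds = 0.023/0.977 = 23/977.
Combined Bayes factor of the evidence already in hand = 2.1 × 1.8 × 2.5 = 9.45.
Odds after that evidence = (23/977) × 9.45 = 4347/19540.
Target odds = 0.9/0.1 = 9.
Need 8ⁿ ≥ 9 ÷ (4347/19540) = 19540/483.
8¹ = 8 falls short of 19540/483 but 8² = 64 reaches it, so n = 2.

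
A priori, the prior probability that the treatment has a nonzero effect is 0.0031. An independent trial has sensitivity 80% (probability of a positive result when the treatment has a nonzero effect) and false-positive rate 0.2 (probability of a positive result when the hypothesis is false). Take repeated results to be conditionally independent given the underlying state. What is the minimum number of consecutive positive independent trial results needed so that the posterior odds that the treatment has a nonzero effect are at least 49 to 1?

Prior odds = 0.0031/0.9969 = 31/9969.
Likelihood ratio of a positive result = 0.8/0.2 = 4.
Target odds = 49.
Require 4ⁿ ≥ 49 ÷ (31/9969) = 488481/31.
4⁶ = 4096 falls short of 488481/31 but 4⁷ = 16384 reaches it, so n = 7.

7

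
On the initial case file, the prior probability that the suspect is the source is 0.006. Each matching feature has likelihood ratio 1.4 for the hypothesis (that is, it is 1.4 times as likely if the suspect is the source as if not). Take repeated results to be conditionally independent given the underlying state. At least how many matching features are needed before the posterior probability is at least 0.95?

Prior odds: 0.006 ÷ 0.994 = 3/497.
Likelihood ratio per matching feature = 1.4.
Target odds: 0.95 ÷ 0.05 = 19.
Require 1.4ⁿ ≥ 19 ÷ (3/497) = 9443/3.
1.4²³ ≈2295.86 falls short of 9443/3 but 1.4²⁴ ≈3214.2 reaches it, so n = 24.

24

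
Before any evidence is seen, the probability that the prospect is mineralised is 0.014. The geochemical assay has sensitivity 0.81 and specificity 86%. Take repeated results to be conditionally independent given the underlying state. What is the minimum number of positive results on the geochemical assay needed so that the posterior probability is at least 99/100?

6

Prior odds = 0.014/0.986 = 7/493.
False-positive rate = 1 − 0.86 = 0.14; likelihood ratio of a positive = 0.81/0.14 = 81/14.
Target odds: 0.99 ÷ 0.01 = 99.
Need (7/493) × (81/14)ⁿ ≥ 99, i.e. (81/14)ⁿ ≥ 48807/7.
(81/14)⁵ ≈6483.13 falls short of 48807/7 but (81/14)⁶ ≈37509.6 reaches it, so n = 6.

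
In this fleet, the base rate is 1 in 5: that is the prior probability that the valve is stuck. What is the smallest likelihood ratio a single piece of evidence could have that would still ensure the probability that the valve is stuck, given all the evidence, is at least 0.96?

96

Prior odds = 0.2/0.8 = 0.25.
Target odds = 0.96/0.04 = 24.
Required Bayes factor = 24 ÷ 0.25 = 96.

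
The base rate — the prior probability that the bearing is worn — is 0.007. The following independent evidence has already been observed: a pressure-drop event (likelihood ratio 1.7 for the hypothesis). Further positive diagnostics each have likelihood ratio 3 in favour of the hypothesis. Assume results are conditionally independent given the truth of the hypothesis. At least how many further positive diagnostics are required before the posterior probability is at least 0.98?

8

Prior odds = 0.007/0.993 = 7/993.
Bayes factor of the evidence already in hand = 1.7.
Odds after that evidence = (7/993) × 1.7 = 119/9930.
Target odds = 0.98/0.02 = 49.
Need 3ⁿ ≥ 49 ÷ (119/9930) = 69510/17.
3⁷ = 2187 falls short of 69510/17 but 3⁸ = 6561 reaches it, so n = 8.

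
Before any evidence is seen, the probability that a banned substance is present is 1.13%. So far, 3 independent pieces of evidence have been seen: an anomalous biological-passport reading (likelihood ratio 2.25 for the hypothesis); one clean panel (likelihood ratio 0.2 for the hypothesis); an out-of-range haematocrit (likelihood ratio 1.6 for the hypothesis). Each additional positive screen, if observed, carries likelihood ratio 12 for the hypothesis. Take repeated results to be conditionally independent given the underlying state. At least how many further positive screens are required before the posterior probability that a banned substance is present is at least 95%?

Prior odds = 0.0113/0.9887 = 113/9887.
Combined Bayes factor of the evidence already in hand = 2.25 × 0.2 × 1.6 = 0.72.
Odds after that evidence = (113/9887) × 0.72 = 2034/247175.
Target odds = 0.95/0.05 = 19.
Need 12ⁿ ≥ 19 ÷ (2034/247175) = 4696325/2034.
12³ = 1728 falls short of 4696325/2034 but 12⁴ = 20736 reaches it, so n = 4.

4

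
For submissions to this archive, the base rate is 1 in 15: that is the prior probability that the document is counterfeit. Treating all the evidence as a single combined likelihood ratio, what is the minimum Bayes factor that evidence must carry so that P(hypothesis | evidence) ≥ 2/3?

Prior odds = (1/15)/(14/15) = 1/14.
Target odds = (2/3)/(1/3) = 2.
Required Bayes factor = 2 ÷ (1/14) = 28.

28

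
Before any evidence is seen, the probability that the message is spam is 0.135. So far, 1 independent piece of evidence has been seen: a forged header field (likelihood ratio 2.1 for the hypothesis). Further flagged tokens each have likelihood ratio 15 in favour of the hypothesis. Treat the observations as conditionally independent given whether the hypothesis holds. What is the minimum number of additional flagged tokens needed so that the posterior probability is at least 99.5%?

Prior odds = 0.135/0.865 = 27/173.
Bayes factor of the evidence already in hand = 2.1.
Odds after that evidence = (27/173) × 2.1 = 567/1730.
Target odds = 0.995/0.005 = 199.
Need 15ⁿ ≥ 199 ÷ (567/1730) = 344270/567.
15² = 225 falls short of 344270/567 but 15³ = 3375 reaches it, so n = 3.

3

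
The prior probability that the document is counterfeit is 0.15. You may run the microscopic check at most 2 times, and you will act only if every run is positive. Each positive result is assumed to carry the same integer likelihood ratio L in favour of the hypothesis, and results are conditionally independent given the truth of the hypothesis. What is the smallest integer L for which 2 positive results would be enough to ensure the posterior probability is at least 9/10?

8

Prior odds = 0.15/0.85 = 3/17.
Target odds = 0.9/0.1 = 9.
Need L² ≥ 9 ÷ (3/17) = 51.
7² = 49 < 51 ≤ 64 = 8², so L = 8.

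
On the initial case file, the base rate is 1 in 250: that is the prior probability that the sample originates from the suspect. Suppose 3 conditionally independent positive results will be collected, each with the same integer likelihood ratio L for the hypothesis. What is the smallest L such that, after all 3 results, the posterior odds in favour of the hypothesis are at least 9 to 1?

Prior odds = 0.004/0.996 = 1/249.
Target odds = 9.
Need L³ ≥ 9 ÷ (1/249) = 2241.
13³ = 2197 < 2241 ≤ 2744 = 14³, so L = 14.

14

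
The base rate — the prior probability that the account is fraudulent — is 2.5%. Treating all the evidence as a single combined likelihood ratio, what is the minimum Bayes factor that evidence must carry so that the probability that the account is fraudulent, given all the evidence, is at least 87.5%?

Prior odds = 0.025/0.975 = 1/39.
Target odds = 0.875/0.125 = 7.
Required Bayes factor = 7 ÷ (1/39) = 273.

273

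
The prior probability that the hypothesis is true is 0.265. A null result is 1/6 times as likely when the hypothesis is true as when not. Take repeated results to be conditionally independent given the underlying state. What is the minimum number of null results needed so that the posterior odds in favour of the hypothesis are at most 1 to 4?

Prior odds: 0.265 ÷ 0.735 = 53/147.
Likelihood ratio per null result = 1/6.
Target odds = 0.25.
Need (53/147) × (1/6)ⁿ ≤ 0.25, i.e. (1/6)ⁿ ≤ 147/212.
(1/6)¹ = 1/6, which is already at or below the required 147/212; so n = 1.

1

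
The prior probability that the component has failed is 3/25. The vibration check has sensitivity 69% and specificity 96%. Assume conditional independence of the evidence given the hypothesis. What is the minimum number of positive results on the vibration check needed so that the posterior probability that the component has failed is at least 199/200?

3

Prior odds: 0.12 ÷ 0.88 = 3/22.
False-positive rate = 1 − 0.96 = 0.04; likelihood ratio of a positive = 0.69/0.04 = 17.25.
Target posterior odds = 0.995/0.005 = 199.
Need (3/22) × 17.25ⁿ ≥ 199, i.e. 17.25ⁿ ≥ 4378/3.
17.25² = 297.5625 falls short of 4378/3 but 17.25³ = 5132.953125 reaches it, so n = 3.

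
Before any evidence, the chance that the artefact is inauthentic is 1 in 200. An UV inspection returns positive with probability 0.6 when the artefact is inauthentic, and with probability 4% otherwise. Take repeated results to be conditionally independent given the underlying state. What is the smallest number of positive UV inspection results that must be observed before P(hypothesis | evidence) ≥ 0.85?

3

Prior odds: 0.005 ÷ 0.995 = 1/199.
Likelihood ratio of a positive result = 0.6/0.04 = 15.
Target posterior odds = 0.85/0.15 = 17/3.
Require 15ⁿ ≥ 17/3 ÷ (1/199) = 3383/3.
15² = 225 falls short of 3383/3 but 15³ = 3375 reaches it, so n = 3.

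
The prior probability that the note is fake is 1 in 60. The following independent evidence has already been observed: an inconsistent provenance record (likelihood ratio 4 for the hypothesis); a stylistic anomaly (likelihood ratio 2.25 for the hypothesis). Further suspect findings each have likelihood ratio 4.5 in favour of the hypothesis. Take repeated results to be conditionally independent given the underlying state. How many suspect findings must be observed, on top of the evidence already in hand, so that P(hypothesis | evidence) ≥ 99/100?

5

Prior odds = (1/60)/(59/60) = 1/59.
Combined Bayes factor of the evidence already in hand = 4 × 2.25 = 9.
Odds after that evidence = (1/59) × 9 = 9/59.
Target odds = 0.99/0.01 = 99.
Need 4.5ⁿ ≥ 99 ÷ (9/59) = 649.
4.5⁴ = 410.0625 falls short of 649 but 4.5⁵ = 1845.28125 reaches it, so n = 5.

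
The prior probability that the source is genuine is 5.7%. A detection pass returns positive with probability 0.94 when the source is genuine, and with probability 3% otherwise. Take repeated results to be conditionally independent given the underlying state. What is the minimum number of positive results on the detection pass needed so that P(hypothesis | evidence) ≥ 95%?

Prior odds = 0.057/0.943 = 57/943.
Likelihood ratio of a positive result = 0.94/0.03 = 94/3.
Target posterior odds = 0.95/0.05 = 19.
Require (94/3)ⁿ ≥ 19 ÷ (57/943) = 943/3.
(94/3)¹ = 94/3 falls short of 943/3 but (94/3)² = 8836/9 reaches it, so n = 2.

2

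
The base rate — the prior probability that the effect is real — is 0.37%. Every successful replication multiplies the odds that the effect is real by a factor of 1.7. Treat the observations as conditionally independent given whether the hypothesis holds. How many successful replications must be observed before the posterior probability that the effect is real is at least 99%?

Prior odds: 0.0037 ÷ 0.9963 = 37/9963.
Likelihood ratio per successful replication = 1.7.
Target posterior odds = 0.99/0.01 = 99.
Require 1.7ⁿ ≥ 99 ÷ (37/9963) = 986337/37.
1.7¹⁹ ≈23907.2 falls short of 986337/37 but 1.7²⁰ ≈40642.3 reaches it, so n = 20.

20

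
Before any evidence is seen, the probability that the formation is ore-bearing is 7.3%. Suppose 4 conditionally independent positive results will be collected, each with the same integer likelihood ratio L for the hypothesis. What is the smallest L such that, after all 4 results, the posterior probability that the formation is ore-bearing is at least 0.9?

4

Prior odds = 0.073/0.927 = 73/927.
Target odds = 0.9/0.1 = 9.
Need L⁴ ≥ 9 ÷ (73/927) = 8343/73.
3⁴ = 81 < 8343/73 ≤ 256 = 4⁴, so L = 4.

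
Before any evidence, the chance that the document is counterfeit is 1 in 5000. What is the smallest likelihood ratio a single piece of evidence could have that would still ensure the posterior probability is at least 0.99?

494901

Prior odds = 0.0002/0.9998 = 1/4999.
Target odds = 0.99/0.01 = 99.
Required Bayes factor = 99 ÷ (1/4999) = 494901.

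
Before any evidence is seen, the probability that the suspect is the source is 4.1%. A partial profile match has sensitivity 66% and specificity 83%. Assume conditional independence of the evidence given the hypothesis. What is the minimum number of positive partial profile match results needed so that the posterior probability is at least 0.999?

8

Prior odds: 0.041 ÷ 0.959 = 41/959.
False-positive rate = 1 − 0.83 = 0.17; likelihood ratio of a positive = 0.66/0.17 = 66/17.
Target odds: 0.999 ÷ 0.001 = 999.
Need (41/959) × (66/17)ⁿ ≥ 999, i.e. (66/17)ⁿ ≥ 958041/41.
(66/17)⁷ ≈13294.3 falls short of 958041/41 but (66/17)⁸ ≈51613.1 reaches it, so n = 8.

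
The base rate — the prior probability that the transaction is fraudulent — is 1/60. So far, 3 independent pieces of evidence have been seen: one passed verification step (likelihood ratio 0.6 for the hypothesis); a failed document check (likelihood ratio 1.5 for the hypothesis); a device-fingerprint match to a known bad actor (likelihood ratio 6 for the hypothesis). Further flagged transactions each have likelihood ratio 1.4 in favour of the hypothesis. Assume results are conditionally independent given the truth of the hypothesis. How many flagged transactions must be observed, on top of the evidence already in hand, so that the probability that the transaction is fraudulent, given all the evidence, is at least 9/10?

14

Prior odds = (1/60)/(59/60) = 1/59.
Combined Bayes factor of the evidence already in hand = 0.6 × 1.5 × 6 = 5.4.
Odds after that evidence = (1/59) × 5.4 = 27/295.
Target odds = 0.9/0.1 = 9.
Need 1.4ⁿ ≥ 9 ÷ (27/295) = 295/3.
1.4¹³ ≈79.3715 falls short of 295/3 but 1.4¹⁴ ≈111.12 reaches it, so n = 14.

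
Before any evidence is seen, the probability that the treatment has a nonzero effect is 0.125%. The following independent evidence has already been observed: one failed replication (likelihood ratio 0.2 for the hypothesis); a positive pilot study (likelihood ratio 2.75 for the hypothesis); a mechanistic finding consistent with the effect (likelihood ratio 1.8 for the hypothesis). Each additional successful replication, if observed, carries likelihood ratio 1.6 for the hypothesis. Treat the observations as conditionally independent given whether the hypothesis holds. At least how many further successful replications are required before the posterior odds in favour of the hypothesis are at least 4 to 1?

Prior odds = 0.00125/0.99875 = 1/799.
Combined Bayes factor of the evidence already in hand = 0.2 × 2.75 × 1.8 = 0.99.
Odds after that evidence = (1/799) × 0.99 = 99/79900.
Target odds = 4.
Need 1.6ⁿ ≥ 4 ÷ (99/79900) = 319600/99.
1.6¹⁷ ≈2951.48 falls short of 319600/99 but 1.6¹⁸ ≈4722.37 reaches it, so n = 18.

18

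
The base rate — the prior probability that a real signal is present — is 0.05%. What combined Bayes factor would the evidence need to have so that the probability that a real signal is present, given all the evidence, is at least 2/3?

3998

Prior odds = 0.0005/0.9995 = 1/1999.
Target odds = (2/3)/(1/3) = 2.
Required Bayes factor = 2 ÷ (1/1999) = 3998.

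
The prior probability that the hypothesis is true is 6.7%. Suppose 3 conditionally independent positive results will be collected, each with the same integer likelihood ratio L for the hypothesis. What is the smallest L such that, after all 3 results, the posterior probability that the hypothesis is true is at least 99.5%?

15

Prior odds = 0.067/0.933 = 67/933.
Target odds = 0.995/0.005 = 199.
Need L³ ≥ 199 ÷ (67/933) = 185667/67.
14³ = 2744 < 185667/67 ≤ 3375 = 15³, so L = 15.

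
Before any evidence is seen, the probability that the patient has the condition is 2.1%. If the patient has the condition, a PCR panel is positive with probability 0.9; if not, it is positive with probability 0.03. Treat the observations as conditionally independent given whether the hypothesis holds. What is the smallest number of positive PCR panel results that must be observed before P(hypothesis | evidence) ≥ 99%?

3

Prior odds: 0.021 ÷ 0.979 = 21/979.
Likelihood ratio of a positive = 0.9/0.03 = 30.
Target posterior odds = 0.99/0.01 = 99.
Require 30ⁿ ≥ 99 ÷ (21/979) = 32307/7.
30² = 900 falls short of 32307/7 but 30³ = 27000 reaches it, so n = 3.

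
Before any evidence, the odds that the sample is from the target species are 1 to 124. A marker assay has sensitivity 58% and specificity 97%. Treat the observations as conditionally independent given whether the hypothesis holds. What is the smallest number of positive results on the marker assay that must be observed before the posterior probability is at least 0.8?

Prior odds = 1/124.
False-positive rate = 1 − 0.97 = 0.03; likelihood ratio of a positive = 0.58/0.03 = 58/3.
Target posterior odds = 0.8/0.2 = 4.
Need (1/124) × (58/3)ⁿ ≥ 4, i.e. (58/3)ⁿ ≥ 496.
(58/3)² = 3364/9 falls short of 496 but (58/3)³ = 195112/27 reaches it, so n = 3.

3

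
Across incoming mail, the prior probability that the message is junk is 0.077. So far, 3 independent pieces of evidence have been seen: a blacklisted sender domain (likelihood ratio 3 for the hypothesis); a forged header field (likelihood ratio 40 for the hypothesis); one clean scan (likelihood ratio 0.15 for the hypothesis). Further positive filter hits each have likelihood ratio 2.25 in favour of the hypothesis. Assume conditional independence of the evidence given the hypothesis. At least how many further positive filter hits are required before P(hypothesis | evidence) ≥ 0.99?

6

Prior odds = 0.077/0.923 = 77/923.
Combined Bayes factor of the evidence already in hand = 3 × 40 × 0.15 = 18.
Odds after that evidence = (77/923) × 18 = 1386/923.
Target odds = 0.99/0.01 = 99.
Need 2.25ⁿ ≥ 99 ÷ (1386/923) = 923/14.
2.25⁵ = 59049/1024 falls short of 923/14 but 2.25⁶ = 531441/4096 reaches it, so n = 6.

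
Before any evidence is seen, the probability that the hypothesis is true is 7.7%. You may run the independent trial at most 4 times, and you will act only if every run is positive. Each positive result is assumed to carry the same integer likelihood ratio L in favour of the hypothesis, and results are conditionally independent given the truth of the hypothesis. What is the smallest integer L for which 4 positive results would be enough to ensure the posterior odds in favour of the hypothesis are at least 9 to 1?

Prior odds = 0.077/0.923 = 77/923.
Target odds = 9.
Need L⁴ ≥ 9 ÷ (77/923) = 8307/77.
3⁴ = 81 < 8307/77 ≤ 256 = 4⁴, so L = 4.

4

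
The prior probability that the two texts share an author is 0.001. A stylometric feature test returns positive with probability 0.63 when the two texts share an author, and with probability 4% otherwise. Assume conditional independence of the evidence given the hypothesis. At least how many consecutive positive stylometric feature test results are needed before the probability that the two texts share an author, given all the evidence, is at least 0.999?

Prior odds: 0.001 ÷ 0.999 = 1/999.
Likelihood ratio of a positive result = 0.63/0.04 = 15.75.
Target posterior odds = 0.999/0.001 = 999.
Need (1/999) × 15.75ⁿ ≥ 999, i.e. 15.75ⁿ ≥ 998001.
15.75⁵ = 992436543/1024 falls short of 998001 but 15.75⁶ ≈1.52645e+07 reaches it, so n = 6.

6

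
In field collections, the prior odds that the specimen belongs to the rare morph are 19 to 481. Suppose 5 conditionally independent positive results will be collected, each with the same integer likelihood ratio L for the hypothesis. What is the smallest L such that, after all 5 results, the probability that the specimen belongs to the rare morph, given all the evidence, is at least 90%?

Prior odds = 19/481.
Target odds = 0.9/0.1 = 9.
Need L⁵ ≥ 9 ÷ (19/481) = 4329/19.
2⁵ = 32 < 4329/19 ≤ 243 = 3⁵, so L = 3.

3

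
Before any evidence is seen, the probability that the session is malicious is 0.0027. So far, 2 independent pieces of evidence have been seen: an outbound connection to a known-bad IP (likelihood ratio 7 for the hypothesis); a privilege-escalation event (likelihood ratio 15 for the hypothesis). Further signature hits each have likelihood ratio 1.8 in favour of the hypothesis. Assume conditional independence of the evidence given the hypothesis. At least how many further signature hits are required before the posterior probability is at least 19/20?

Prior odds = 0.0027/0.9973 = 27/9973.
Combined Bayes factor of the evidence already in hand = 7 × 15 = 105.
Odds after that evidence = (27/9973) × 105 = 2835/9973.
Target odds = 0.95/0.05 = 19.
Need 1.8ⁿ ≥ 19 ÷ (2835/9973) = 189487/2835.
1.8⁷ = 4782969/78125 falls short of 189487/2835 but 1.8⁸ = 43046721/390625 reaches it, so n = 8.

8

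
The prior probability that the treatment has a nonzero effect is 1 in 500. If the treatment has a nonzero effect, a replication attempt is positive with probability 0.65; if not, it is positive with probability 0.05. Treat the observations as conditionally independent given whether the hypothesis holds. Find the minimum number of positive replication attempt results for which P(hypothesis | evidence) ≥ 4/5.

Prior odds = 0.002/0.998 = 1/499.
Likelihood ratio of a positive = 0.65/0.05 = 13.
Target posterior odds = 0.8/0.2 = 4.
Need (1/499) × 13ⁿ ≥ 4, i.e. 13ⁿ ≥ 1996.
13² = 169 falls short of 1996 but 13³ = 2197 reaches it, so n = 3.

3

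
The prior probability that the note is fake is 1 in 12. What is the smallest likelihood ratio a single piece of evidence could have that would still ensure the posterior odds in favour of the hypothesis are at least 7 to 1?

77

Prior odds = (1/12)/(11/12) = 1/11.
Target odds = 7.
Required Bayes factor = 7 ÷ (1/11) = 77.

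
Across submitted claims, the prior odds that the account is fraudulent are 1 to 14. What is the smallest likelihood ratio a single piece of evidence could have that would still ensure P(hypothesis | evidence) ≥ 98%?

Prior odds = 1/14.
Target odds = 0.98/0.02 = 49.
Required Bayes factor = 49 ÷ (1/14) = 686.

686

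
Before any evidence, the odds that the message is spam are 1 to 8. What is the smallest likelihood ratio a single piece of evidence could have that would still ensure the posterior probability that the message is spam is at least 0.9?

72

Prior odds = 0.125.
Target odds = 0.9/0.1 = 9.
Required Bayes factor = 9 ÷ 0.125 = 72.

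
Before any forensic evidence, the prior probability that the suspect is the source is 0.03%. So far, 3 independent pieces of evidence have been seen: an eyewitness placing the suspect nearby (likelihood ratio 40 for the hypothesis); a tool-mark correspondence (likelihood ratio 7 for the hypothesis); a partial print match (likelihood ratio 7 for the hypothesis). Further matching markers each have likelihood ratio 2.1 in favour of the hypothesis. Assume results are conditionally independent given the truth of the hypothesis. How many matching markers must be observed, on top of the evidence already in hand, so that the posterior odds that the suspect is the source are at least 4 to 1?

3

Prior odds = 0.0003/0.9997 = 3/9997.
Combined Bayes factor of the evidence already in hand = 40 × 7 × 7 = 1960.
Odds after that evidence = (3/9997) × 1960 = 5880/9997.
Target odds = 4.
Need 2.1ⁿ ≥ 4 ÷ (5880/9997) = 9997/1470.
2.1² = 4.41 falls short of 9997/1470 but 2.1³ = 9.261 reaches it, so n = 3.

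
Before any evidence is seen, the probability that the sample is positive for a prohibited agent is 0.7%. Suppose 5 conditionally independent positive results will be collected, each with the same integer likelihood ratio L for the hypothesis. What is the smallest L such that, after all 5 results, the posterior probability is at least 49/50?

Prior odds = 0.007/0.993 = 7/993.
Target odds = 0.98/0.02 = 49.
Need L⁵ ≥ 49 ÷ (7/993) = 6951.
5⁵ = 3125 < 6951 ≤ 7776 = 6⁵, so L = 6.

6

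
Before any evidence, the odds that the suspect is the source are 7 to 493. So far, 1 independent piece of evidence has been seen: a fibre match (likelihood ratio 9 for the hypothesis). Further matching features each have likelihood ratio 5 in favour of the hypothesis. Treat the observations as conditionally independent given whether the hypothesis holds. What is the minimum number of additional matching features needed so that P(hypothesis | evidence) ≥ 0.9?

3

Prior odds = 7/493.
Bayes factor of the evidence already in hand = 9.
Odds after that evidence = (7/493) × 9 = 63/493.
Target odds = 0.9/0.1 = 9.
Need 5ⁿ ≥ 9 ÷ (63/493) = 493/7.
5² = 25 falls short of 493/7 but 5³ = 125 reaches it, so n = 3.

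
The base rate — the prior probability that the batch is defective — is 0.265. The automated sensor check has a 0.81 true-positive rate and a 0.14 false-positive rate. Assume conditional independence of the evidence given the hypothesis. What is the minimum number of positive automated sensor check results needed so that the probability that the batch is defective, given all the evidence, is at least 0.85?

Prior odds: 0.265 ÷ 0.735 = 53/147.
Likelihood ratio of a positive result = 0.81/0.14 = 81/14.
Target odds: 0.85 ÷ 0.15 = 17/3.
Need (53/147) × (81/14)ⁿ ≥ 17/3, i.e. (81/14)ⁿ ≥ 833/53.
(81/14)¹ = 81/14 falls short of 833/53 but (81/14)² = 6561/196 reaches it, so n = 2.

2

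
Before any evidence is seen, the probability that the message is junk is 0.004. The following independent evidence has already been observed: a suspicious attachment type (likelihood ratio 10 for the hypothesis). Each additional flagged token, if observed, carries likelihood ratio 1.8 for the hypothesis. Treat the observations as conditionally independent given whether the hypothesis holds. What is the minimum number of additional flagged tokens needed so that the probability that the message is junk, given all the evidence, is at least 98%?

13

Prior odds = 0.004/0.996 = 1/249.
Bayes factor of the evidence already in hand = 10.
Odds after that evidence = (1/249) × 10 = 10/249.
Target odds = 0.98/0.02 = 49.
Need 1.8ⁿ ≥ 49 ÷ (10/249) = 1220.1.
1.8¹² ≈1156.83 falls short of 1220.1 but 1.8¹³ ≈2082.3 reaches it, so n = 13.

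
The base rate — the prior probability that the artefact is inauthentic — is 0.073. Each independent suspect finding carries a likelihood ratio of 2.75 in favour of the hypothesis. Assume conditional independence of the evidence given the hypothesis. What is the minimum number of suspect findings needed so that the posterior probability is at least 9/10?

Prior odds = 0.073/0.927 = 73/927.
Likelihood ratio per suspect finding = 2.75.
Target odds: 0.9 ÷ 0.1 = 9.
Need (73/927) × 2.75ⁿ ≥ 9, i.e. 2.75ⁿ ≥ 8343/73.
2.75⁴ = 57.19140625 falls short of 8343/73 but 2.75⁵ = 161051/1024 reaches it, so n = 5.

5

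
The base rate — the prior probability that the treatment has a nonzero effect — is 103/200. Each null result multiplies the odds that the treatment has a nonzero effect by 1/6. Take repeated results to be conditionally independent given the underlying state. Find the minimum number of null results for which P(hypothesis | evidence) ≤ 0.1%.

4

Prior odds: 0.515 ÷ 0.485 = 103/97.
Likelihood ratio per null result = 1/6.
Target odds: 0.001 ÷ 0.999 = 1/999.
Require (1/6)ⁿ ≤ 1/999 ÷ (103/97) = 97/102897.
(1/6)³ = 1/216 is still above 97/102897 but (1/6)⁴ = 1/1296 is at or below it, so n = 4.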